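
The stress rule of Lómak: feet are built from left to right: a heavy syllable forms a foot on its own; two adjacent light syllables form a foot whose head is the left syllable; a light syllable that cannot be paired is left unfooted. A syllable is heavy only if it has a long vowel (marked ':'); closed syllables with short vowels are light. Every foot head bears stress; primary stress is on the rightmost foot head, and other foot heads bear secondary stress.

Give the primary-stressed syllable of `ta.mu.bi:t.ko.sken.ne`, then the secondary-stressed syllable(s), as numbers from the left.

Weights: 1 ta L, 2 mu L, 3 bi:t H, 4 ko L, 5 sken L, 6 ne L.
Parse left to right (heavy = foot alone; LL = one foot; stranded L unfooted): (ˈta.mu) (ˈbi:t) (ˈko.sken) ne.
Foot heads: 1, 3, 4.
Primary stress on the rightmost head = syllable 4.
Secondary stress on 1, 3: ˌta.mu.ˌbi:t.ˈko.sken.ne.

primary 4, secondary 1, 3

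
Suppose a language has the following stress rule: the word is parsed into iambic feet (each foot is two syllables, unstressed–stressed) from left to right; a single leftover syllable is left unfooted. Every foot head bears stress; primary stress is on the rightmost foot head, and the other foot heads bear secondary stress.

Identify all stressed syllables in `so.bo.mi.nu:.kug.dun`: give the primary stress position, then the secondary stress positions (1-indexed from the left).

primary 6, secondary 2, 4

Parse left to right into iambic (σˈσ) feet: (so.ˈbo) (mi.ˈnu:) (kug.ˈdun).
Foot heads (stressed positions): 2, 4, 6.
End Rule Rightmost: primary stress on the rightmost head = syllable 6.
Secondary stress on 2, 4: so.ˌbo.mi.ˌnu:.kug.ˈdun.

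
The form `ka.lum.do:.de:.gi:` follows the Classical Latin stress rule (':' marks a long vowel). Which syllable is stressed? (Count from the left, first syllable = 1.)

4

Classical Latin: stress the penult if heavy (long vowel or closed), else the antepenult.
Weights: 3 do: H, 4 de: H, 5 gi: H.
The penult (syllable 4, de:) is heavy, so it takes stress.
Stress on syllable 4: ka.lum.do:.ˈde:.gi:.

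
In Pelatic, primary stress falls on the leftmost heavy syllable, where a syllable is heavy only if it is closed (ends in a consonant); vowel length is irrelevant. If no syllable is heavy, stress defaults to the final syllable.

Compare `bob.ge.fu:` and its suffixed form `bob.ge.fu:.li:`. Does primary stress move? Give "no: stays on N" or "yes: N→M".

Base `bob.ge.fu:` (3 syllables):
  Weights: 1 bob H, 2 ge L, 3 fu: L.
  Heavy syllables in the domain: 1. The leftmost is syllable 1 (bob).
  → primary stress on syllable 1.
Suffixed `bob.ge.fu:.li:` (4 syllables):
  Weights: 1 bob H, 2 ge L, 3 fu: L, 4 li: L.
  Heavy syllables in the domain: 1. The leftmost is syllable 1 (bob).
  → primary stress on syllable 1.

no: stays on 1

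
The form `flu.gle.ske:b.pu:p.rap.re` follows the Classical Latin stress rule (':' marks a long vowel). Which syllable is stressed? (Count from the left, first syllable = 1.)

5

Classical Latin: stress the penult if heavy (long vowel or closed), else the antepenult.
Weights: 4 pu:p H, 5 rap H, 6 re L.
The penult (syllable 5, rap) is heavy, so it takes stress.
Stress on syllable 5: flu.gle.ske:b.pu:p.ˈrap.re.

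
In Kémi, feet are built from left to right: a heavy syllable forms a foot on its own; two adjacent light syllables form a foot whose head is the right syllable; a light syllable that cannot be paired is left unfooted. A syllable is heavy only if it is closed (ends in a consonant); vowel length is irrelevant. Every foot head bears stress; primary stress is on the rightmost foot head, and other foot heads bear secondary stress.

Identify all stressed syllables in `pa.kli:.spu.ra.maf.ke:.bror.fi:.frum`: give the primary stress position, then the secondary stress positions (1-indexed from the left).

primary 9, secondary 2, 4, 5, 7

Weights: 1 pa L, 2 kli: L, 3 spu L, 4 ra L, 5 maf H, 6 ke: L, 7 bror H, 8 fi: L, 9 frum H.
Parse left to right (heavy = foot alone; LL = one foot; stranded L unfooted): (pa.ˈkli:) (spu.ˈra) (ˈmaf) ke: (ˈbror) fi: (ˈfrum).
Foot heads: 2, 4, 5, 7, 9.
Primary stress on the rightmost head = syllable 9.
Secondary stress on 2, 4, 5, 7: pa.ˌkli:.spu.ˌra.ˌmaf.ke:.ˌbror.fi:.ˈfrum.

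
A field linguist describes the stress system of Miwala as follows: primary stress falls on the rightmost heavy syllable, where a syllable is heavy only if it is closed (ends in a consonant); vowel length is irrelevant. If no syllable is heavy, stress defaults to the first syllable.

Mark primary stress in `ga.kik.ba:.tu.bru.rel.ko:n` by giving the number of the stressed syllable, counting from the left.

Weights: 1 ga L, 2 kik H, 3 ba: L, 4 tu L, 5 bru L, 6 rel H, 7 ko:n H.
Heavy syllables in the domain: 2, 6, 7. The rightmost is syllable 7 (ko:n).
Primary stress: syllable 7 → ga.kik.ba:.tu.bru.rel.ˈko:n.

7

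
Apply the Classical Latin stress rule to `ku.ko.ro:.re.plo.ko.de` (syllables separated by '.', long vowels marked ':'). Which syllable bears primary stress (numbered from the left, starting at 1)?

Classical Latin: stress the penult if heavy (long vowel or closed), else the antepenult.
Weights: 5 plo L, 6 ko L, 7 de L.
The penult (syllable 6, ko) is light, so stress falls on the antepenult (syllable 5, plo).
Stress on syllable 5: ku.ko.ro:.re.ˈplo.ko.de.

5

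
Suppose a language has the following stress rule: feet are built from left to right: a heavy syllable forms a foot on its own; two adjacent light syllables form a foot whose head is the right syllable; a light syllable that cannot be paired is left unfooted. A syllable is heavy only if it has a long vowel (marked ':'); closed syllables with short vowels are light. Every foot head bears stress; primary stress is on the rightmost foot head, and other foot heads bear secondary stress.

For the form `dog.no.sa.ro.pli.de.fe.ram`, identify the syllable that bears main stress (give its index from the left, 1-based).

8

Weights: 1 dog L, 2 no L, 3 sa L, 4 ro L, 5 pli L, 6 de L, 7 fe L, 8 ram L.
Parse left to right (heavy = foot alone; LL = one foot; stranded L unfooted): (dog.ˈno) (sa.ˈro) (pli.ˈde) (fe.ˈram).
Foot heads: 2, 4, 6, 8.
Primary stress on the rightmost head = syllable 8.
Primary stress: syllable 8 → dog.no.sa.ro.pli.de.fe.ˈram.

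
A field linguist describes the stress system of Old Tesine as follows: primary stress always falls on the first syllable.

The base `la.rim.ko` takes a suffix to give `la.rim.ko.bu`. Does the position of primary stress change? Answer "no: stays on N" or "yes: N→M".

Base `la.rim.ko` (3 syllables):
  The word has 3 syllables; the first syllable is syllable 1 (la).
  → primary stress on syllable 1.
Suffixed `la.rim.ko.bu` (4 syllables):
  The word has 4 syllables; the first syllable is syllable 1 (la).
  → primary stress on syllable 1.

no: stays on 1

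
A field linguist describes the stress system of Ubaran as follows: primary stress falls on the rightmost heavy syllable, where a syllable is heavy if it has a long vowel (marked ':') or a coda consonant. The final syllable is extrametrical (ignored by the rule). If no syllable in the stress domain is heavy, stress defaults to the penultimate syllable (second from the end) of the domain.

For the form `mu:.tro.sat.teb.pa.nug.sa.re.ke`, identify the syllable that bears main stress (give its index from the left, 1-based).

The final syllable (9, ke) is extrametrical; the stress domain is syllables 1–8.
Weights: 1 mu: H, 2 tro L, 3 sat H, 4 teb H, 5 pa L, 6 nug H, 7 sa L, 8 re L.
Heavy syllables in the domain: 1, 3, 4, 6. The rightmost is syllable 6 (nug).
Primary stress: syllable 6 → mu:.tro.sat.teb.pa.ˈnug.sa.re.ke.

6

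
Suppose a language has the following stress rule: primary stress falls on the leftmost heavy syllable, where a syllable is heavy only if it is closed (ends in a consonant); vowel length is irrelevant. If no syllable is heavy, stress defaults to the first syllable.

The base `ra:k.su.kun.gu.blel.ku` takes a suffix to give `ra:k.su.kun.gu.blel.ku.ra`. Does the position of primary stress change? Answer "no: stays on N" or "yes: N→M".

no: stays on 1

Base `ra:k.su.kun.gu.blel.ku` (6 syllables):
  Weights: 1 ra:k H, 2 su L, 3 kun H, 4 gu L, 5 blel H, 6 ku L.
  Heavy syllables in the domain: 1, 3, 5. The leftmost is syllable 1 (ra:k).
  → primary stress on syllable 1.
Suffixed `ra:k.su.kun.gu.blel.ku.ra` (7 syllables):
  Weights: 1 ra:k H, 2 su L, 3 kun H, 4 gu L, 5 blel H, 6 ku L, 7 ra L.
  Heavy syllables in the domain: 1, 3, 5. The leftmost is syllable 1 (ra:k).
  → primary stress on syllable 1.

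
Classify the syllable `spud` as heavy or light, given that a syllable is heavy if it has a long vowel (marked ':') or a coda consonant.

heavy

`spud`: short vowel, closed (coda /d/). Closed → heavy.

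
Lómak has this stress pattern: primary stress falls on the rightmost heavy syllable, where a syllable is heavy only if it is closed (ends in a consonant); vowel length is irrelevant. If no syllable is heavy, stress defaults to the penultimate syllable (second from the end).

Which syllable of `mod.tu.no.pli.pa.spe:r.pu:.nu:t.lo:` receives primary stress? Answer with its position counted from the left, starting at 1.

8

Weights: 1 mod H, 2 tu L, 3 no L, 4 pli L, 5 pa L, 6 spe:r H, 7 pu: L, 8 nu:t H, 9 lo: L.
Heavy syllables in the domain: 1, 6, 8. The rightmost is syllable 8 (nu:t).
Primary stress: syllable 8 → mod.tu.no.pli.pa.spe:r.pu:.ˈnu:t.lo:.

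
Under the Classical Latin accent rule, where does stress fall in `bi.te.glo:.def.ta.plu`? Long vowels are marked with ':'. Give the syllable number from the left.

4

Classical Latin: stress the penult if heavy (long vowel or closed), else the antepenult.
Weights: 4 def H, 5 ta L, 6 plu L.
The penult (syllable 5, ta) is light, so stress falls on the antepenult (syllable 4, def).
Stress on syllable 4: bi.te.glo:.ˈdef.ta.plu.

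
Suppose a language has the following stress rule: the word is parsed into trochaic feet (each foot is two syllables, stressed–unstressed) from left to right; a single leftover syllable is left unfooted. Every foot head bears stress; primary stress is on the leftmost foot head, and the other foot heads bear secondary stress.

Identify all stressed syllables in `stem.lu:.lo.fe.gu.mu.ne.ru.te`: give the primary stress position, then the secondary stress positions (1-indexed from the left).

Parse left to right into trochaic (ˈσσ) feet: (ˈstem.lu:) (ˈlo.fe) (ˈgu.mu) (ˈne.ru) te. Syllable 9 is left unfooted.
Foot heads (stressed positions): 1, 3, 5, 7.
End Rule Leftmost: primary stress on the leftmost head = syllable 1.
Secondary stress on 3, 5, 7: ˈstem.lu:.ˌlo.fe.ˌgu.mu.ˌne.ru.te.

primary 1, secondary 3, 5, 7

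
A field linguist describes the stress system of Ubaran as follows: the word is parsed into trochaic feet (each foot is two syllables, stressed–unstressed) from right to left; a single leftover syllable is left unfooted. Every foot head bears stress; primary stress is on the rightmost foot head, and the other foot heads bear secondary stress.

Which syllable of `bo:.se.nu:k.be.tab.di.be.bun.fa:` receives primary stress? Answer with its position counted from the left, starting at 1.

Parse right to left into trochaic (ˈσσ) feet: bo: (ˈse.nu:k) (ˈbe.tab) (ˈdi.be) (ˈbun.fa:). Syllable 1 is left unfooted.
Foot heads (stressed positions): 2, 4, 6, 8.
End Rule Rightmost: primary stress on the rightmost head = syllable 8.
Primary stress: syllable 8 → bo:.se.nu:k.be.tab.di.be.ˈbun.fa:.

8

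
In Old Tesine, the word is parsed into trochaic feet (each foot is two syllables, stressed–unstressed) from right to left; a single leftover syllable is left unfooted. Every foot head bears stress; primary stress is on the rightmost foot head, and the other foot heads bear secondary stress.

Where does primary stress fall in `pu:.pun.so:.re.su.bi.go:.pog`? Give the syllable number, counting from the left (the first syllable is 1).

Parse right to left into trochaic (ˈσσ) feet: (ˈpu:.pun) (ˈso:.re) (ˈsu.bi) (ˈgo:.pog).
Foot heads (stressed positions): 1, 3, 5, 7.
End Rule Rightmost: primary stress on the rightmost head = syllable 7.
Primary stress: syllable 7 → pu:.pun.so:.re.su.bi.ˈgo:.pog.

7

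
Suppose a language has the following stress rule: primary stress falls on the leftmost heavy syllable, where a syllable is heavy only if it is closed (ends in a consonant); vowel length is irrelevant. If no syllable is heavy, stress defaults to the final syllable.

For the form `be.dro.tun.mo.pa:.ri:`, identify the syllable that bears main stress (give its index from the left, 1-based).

3

Weights: 1 be L, 2 dro L, 3 tun H, 4 mo L, 5 pa: L, 6 ri: L.
Heavy syllables in the domain: 3. The leftmost is syllable 3 (tun).
Primary stress: syllable 3 → be.dro.ˈtun.mo.pa:.ri:.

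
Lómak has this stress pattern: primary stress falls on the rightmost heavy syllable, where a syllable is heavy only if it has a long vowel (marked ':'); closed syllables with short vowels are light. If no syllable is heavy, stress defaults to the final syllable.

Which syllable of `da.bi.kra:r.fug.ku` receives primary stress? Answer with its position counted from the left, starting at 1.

3

Weights: 1 da L, 2 bi L, 3 kra:r H, 4 fug L, 5 ku L.
Heavy syllables in the domain: 3. The rightmost is syllable 3 (kra:r).
Primary stress: syllable 3 → da.bi.ˈkra:r.fug.ku.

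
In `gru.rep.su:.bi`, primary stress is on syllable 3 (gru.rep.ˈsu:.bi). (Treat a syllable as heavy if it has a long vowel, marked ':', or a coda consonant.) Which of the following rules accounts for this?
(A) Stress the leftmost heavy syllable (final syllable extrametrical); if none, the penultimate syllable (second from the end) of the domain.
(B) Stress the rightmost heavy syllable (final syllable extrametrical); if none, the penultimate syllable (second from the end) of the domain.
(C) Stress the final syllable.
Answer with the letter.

B

Rule A → syllable 2 (observed: 3).
Rule B → syllable 3 ✓.
Rule C → syllable 4 (observed: 3).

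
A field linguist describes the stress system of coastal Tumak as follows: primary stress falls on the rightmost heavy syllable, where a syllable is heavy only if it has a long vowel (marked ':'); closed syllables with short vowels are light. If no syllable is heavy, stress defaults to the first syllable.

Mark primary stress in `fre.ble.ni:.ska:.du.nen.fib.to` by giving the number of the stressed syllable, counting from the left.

Weights: 1 fre L, 2 ble L, 3 ni: H, 4 ska: H, 5 du L, 6 nen L, 7 fib L, 8 to L.
Heavy syllables in the domain: 3, 4. The rightmost is syllable 4 (ska:).
Primary stress: syllable 4 → fre.ble.ni:.ˈska:.du.nen.fib.to.

4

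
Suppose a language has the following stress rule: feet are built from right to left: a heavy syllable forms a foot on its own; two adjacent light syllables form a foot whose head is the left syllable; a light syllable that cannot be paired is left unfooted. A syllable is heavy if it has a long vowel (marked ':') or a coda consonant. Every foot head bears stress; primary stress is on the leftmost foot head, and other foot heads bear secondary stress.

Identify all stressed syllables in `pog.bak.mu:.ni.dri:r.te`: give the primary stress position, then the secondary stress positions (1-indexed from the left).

Weights: 1 pog H, 2 bak H, 3 mu: H, 4 ni L, 5 dri:r H, 6 te L.
Parse right to left (heavy = foot alone; LL = one foot; stranded L unfooted): (ˈpog) (ˈbak) (ˈmu:) ni (ˈdri:r) te.
Foot heads: 1, 2, 3, 5.
Primary stress on the leftmost head = syllable 1.
Secondary stress on 2, 3, 5: ˈpog.ˌbak.ˌmu:.ni.ˌdri:r.te.

primary 1, secondary 2, 3, 5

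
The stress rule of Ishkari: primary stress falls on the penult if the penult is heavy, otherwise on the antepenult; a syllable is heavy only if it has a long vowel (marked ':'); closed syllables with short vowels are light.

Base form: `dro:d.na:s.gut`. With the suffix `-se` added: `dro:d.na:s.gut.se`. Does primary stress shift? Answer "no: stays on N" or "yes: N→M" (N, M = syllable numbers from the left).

no: stays on 2

Base `dro:d.na:s.gut` (3 syllables):
  Weights: 1 dro:d H, 2 na:s H, 3 gut L.
  The penult (syllable 2, na:s) is heavy, so it takes stress.
  → primary stress on syllable 2.
Suffixed `dro:d.na:s.gut.se` (4 syllables):
  Weights: 2 na:s H, 3 gut L, 4 se L.
  The penult (syllable 3, gut) is light, so stress falls on the antepenult (syllable 2, na:s).
  → primary stress on syllable 2.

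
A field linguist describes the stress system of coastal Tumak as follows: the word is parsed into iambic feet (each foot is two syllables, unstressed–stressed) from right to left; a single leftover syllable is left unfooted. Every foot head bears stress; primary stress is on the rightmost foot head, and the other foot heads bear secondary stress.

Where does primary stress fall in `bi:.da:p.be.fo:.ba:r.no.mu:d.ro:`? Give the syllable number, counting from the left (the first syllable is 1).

Parse right to left into iambic (σˈσ) feet: (bi:.ˈda:p) (be.ˈfo:) (ba:r.ˈno) (mu:d.ˈro:).
Foot heads (stressed positions): 2, 4, 6, 8.
End Rule Rightmost: primary stress on the rightmost head = syllable 8.
Primary stress: syllable 8 → bi:.da:p.be.fo:.ba:r.no.mu:d.ˈro:.

8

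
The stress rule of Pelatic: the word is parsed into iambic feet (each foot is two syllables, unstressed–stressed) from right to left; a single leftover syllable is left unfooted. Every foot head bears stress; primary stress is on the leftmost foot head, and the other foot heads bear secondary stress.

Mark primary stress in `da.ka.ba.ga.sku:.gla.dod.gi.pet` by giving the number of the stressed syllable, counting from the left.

Parse right to left into iambic (σˈσ) feet: da (ka.ˈba) (ga.ˈsku:) (gla.ˈdod) (gi.ˈpet). Syllable 1 is left unfooted.
Foot heads (stressed positions): 3, 5, 7, 9.
End Rule Leftmost: primary stress on the leftmost head = syllable 3.
Primary stress: syllable 3 → da.ka.ˈba.ga.sku:.gla.dod.gi.pet.

3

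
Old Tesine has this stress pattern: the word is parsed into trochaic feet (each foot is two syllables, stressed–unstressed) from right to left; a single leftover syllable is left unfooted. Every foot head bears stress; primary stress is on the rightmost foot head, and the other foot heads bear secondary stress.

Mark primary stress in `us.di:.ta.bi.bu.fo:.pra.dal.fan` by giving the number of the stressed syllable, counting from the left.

Parse right to left into trochaic (ˈσσ) feet: us (ˈdi:.ta) (ˈbi.bu) (ˈfo:.pra) (ˈdal.fan). Syllable 1 is left unfooted.
Foot heads (stressed positions): 2, 4, 6, 8.
End Rule Rightmost: primary stress on the rightmost head = syllable 8.
Primary stress: syllable 8 → us.di:.ta.bi.bu.fo:.pra.ˈdal.fan.

8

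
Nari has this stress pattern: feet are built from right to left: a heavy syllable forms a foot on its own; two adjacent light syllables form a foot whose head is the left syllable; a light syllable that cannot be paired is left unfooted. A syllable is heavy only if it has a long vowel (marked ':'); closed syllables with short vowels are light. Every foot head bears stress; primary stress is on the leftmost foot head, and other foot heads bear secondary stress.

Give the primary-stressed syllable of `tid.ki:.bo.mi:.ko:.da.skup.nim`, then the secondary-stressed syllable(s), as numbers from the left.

Weights: 1 tid L, 2 ki: H, 3 bo L, 4 mi: H, 5 ko: H, 6 da L, 7 skup L, 8 nim L.
Parse right to left (heavy = foot alone; LL = one foot; stranded L unfooted): tid (ˈki:) bo (ˈmi:) (ˈko:) da (ˈskup.nim).
Foot heads: 2, 4, 5, 7.
Primary stress on the leftmost head = syllable 2.
Secondary stress on 4, 5, 7: tid.ˈki:.bo.ˌmi:.ˌko:.da.ˌskup.nim.

primary 2, secondary 4, 5, 7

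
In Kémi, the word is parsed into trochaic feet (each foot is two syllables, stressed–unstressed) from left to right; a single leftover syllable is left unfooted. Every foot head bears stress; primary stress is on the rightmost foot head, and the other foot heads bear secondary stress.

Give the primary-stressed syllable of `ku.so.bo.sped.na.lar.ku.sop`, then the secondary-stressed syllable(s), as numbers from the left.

Parse left to right into trochaic (ˈσσ) feet: (ˈku.so) (ˈbo.sped) (ˈna.lar) (ˈku.sop).
Foot heads (stressed positions): 1, 3, 5, 7.
End Rule Rightmost: primary stress on the rightmost head = syllable 7.
Secondary stress on 1, 3, 5: ˌku.so.ˌbo.sped.ˌna.lar.ˈku.sop.

primary 7, secondary 1, 3, 5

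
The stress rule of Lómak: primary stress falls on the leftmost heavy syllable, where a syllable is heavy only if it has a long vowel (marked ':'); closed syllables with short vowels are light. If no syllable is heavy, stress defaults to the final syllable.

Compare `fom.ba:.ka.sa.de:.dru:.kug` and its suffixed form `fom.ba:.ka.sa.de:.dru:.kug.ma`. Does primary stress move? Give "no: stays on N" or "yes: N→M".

no: stays on 2

Base `fom.ba:.ka.sa.de:.dru:.kug` (7 syllables):
  Weights: 1 fom L, 2 ba: H, 3 ka L, 4 sa L, 5 de: H, 6 dru: H, 7 kug L.
  Heavy syllables in the domain: 2, 5, 6. The leftmost is syllable 2 (ba:).
  → primary stress on syllable 2.
Suffixed `fom.ba:.ka.sa.de:.dru:.kug.ma` (8 syllables):
  Weights: 1 fom L, 2 ba: H, 3 ka L, 4 sa L, 5 de: H, 6 dru: H, 7 kug L, 8 ma L.
  Heavy syllables in the domain: 2, 5, 6. The leftmost is syllable 2 (ba:).
  → primary stress on syllable 2.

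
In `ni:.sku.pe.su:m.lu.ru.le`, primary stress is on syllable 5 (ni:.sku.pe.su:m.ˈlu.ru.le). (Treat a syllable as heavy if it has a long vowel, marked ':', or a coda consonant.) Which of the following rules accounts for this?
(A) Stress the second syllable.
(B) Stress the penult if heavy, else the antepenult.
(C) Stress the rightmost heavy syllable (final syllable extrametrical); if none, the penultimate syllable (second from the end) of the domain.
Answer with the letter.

B

Rule A → syllable 2 (observed: 5).
Rule B → syllable 5 ✓.
Rule C → syllable 4 (observed: 5).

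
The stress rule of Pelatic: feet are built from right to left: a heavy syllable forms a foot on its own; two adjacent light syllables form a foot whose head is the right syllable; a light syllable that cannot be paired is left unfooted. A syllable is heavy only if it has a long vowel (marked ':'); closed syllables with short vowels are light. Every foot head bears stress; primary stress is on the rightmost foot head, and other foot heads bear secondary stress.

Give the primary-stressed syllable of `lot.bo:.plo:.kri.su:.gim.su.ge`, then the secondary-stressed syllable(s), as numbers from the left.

primary 8, secondary 2, 3, 5

Weights: 1 lot L, 2 bo: H, 3 plo: H, 4 kri L, 5 su: H, 6 gim L, 7 su L, 8 ge L.
Parse right to left (heavy = foot alone; LL = one foot; stranded L unfooted): lot (ˈbo:) (ˈplo:) kri (ˈsu:) gim (su.ˈge).
Foot heads: 2, 3, 5, 8.
Primary stress on the rightmost head = syllable 8.
Secondary stress on 2, 3, 5: lot.ˌbo:.ˌplo:.kri.ˌsu:.gim.su.ˈge.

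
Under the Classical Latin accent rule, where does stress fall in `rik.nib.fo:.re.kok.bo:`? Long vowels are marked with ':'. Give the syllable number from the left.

Classical Latin: stress the penult if heavy (long vowel or closed), else the antepenult.
Weights: 4 re L, 5 kok H, 6 bo: H.
The penult (syllable 5, kok) is heavy, so it takes stress.
Stress on syllable 5: rik.nib.fo:.re.ˈkok.bo:.

5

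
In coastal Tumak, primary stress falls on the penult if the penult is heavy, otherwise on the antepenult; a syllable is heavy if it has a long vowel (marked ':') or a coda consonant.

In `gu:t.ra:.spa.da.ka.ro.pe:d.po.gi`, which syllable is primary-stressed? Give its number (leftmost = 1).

7

Weights: 7 pe:d H, 8 po L, 9 gi L.
The penult (syllable 8, po) is light, so stress falls on the antepenult (syllable 7, pe:d).
Primary stress: syllable 7 → gu:t.ra:.spa.da.ka.ro.ˈpe:d.po.gi.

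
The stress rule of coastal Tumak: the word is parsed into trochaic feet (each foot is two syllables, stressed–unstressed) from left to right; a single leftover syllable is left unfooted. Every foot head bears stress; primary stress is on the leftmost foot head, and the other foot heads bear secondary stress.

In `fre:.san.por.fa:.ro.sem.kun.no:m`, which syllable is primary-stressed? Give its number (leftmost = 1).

1

Parse left to right into trochaic (ˈσσ) feet: (ˈfre:.san) (ˈpor.fa:) (ˈro.sem) (ˈkun.no:m).
Foot heads (stressed positions): 1, 3, 5, 7.
End Rule Leftmost: primary stress on the leftmost head = syllable 1.
Primary stress: syllable 1 → ˈfre:.san.por.fa:.ro.sem.kun.no:m.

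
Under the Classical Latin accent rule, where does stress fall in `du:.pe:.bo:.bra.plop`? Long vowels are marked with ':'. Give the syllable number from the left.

Classical Latin: stress the penult if heavy (long vowel or closed), else the antepenult.
Weights: 3 bo: H, 4 bra L, 5 plop H.
The penult (syllable 4, bra) is light, so stress falls on the antepenult (syllable 3, bo:).
Stress on syllable 3: du:.pe:.ˈbo:.bra.plop.

3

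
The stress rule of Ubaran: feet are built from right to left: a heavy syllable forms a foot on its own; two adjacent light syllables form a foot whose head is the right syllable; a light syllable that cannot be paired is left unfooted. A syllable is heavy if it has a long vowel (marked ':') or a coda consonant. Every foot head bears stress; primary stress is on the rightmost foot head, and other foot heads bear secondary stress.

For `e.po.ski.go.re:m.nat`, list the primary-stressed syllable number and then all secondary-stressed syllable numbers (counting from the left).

Weights: 1 e L, 2 po L, 3 ski L, 4 go L, 5 re:m H, 6 nat H.
Parse right to left (heavy = foot alone; LL = one foot; stranded L unfooted): (e.ˈpo) (ski.ˈgo) (ˈre:m) (ˈnat).
Foot heads: 2, 4, 5, 6.
Primary stress on the rightmost head = syllable 6.
Secondary stress on 2, 4, 5: e.ˌpo.ski.ˌgo.ˌre:m.ˈnat.

primary 6, secondary 2, 4, 5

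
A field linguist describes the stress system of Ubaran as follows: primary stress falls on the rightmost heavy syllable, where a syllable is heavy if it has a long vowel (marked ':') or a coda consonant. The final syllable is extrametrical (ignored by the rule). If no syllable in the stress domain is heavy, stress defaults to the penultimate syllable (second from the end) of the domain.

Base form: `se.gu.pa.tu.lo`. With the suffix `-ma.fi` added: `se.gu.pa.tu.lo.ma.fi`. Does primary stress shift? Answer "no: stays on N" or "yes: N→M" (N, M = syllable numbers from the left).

yes: 3→5

Base `se.gu.pa.tu.lo` (5 syllables):
  The final syllable (5, lo) is extrametrical; the stress domain is syllables 1–4.
  Weights: 1 se L, 2 gu L, 3 pa L, 4 tu L.
  No heavy syllable in the domain; default to the penultimate syllable (second from the end) of the domain = syllable 3.
  → primary stress on syllable 3.
Suffixed `se.gu.pa.tu.lo.ma.fi` (7 syllables):
  The final syllable (7, fi) is extrametrical; the stress domain is syllables 1–6.
  Weights: 1 se L, 2 gu L, 3 pa L, 4 tu L, 5 lo L, 6 ma L.
  No heavy syllable in the domain; default to the penultimate syllable (second from the end) of the domain = syllable 5.
  → primary stress on syllable 5.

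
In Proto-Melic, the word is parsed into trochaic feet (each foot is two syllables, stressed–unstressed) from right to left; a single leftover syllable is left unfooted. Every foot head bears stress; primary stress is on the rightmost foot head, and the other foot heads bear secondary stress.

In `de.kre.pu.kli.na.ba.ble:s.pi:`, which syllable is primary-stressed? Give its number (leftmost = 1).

Parse right to left into trochaic (ˈσσ) feet: (ˈde.kre) (ˈpu.kli) (ˈna.ba) (ˈble:s.pi:).
Foot heads (stressed positions): 1, 3, 5, 7.
End Rule Rightmost: primary stress on the rightmost head = syllable 7.
Primary stress: syllable 7 → de.kre.pu.kli.na.ba.ˈble:s.pi:.

7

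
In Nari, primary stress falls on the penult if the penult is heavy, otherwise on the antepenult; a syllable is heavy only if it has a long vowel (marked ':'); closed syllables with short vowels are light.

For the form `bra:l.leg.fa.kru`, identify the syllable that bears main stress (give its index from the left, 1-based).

2

Weights: 2 leg L, 3 fa L, 4 kru L.
The penult (syllable 3, fa) is light, so stress falls on the antepenult (syllable 2, leg).
Primary stress: syllable 2 → bra:l.ˈleg.fa.kru.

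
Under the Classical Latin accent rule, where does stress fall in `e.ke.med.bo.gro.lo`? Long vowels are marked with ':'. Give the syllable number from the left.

4

Classical Latin: stress the penult if heavy (long vowel or closed), else the antepenult.
Weights: 4 bo L, 5 gro L, 6 lo L.
The penult (syllable 5, gro) is light, so stress falls on the antepenult (syllable 4, bo).
Stress on syllable 4: e.ke.med.ˈbo.gro.lo.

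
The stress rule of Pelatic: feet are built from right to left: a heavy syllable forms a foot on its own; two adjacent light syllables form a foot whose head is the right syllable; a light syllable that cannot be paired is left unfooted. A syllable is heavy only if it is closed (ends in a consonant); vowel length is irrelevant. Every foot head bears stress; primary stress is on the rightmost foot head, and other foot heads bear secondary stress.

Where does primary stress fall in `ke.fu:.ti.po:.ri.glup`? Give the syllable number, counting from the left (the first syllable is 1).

6

Weights: 1 ke L, 2 fu: L, 3 ti L, 4 po: L, 5 ri L, 6 glup H.
Parse right to left (heavy = foot alone; LL = one foot; stranded L unfooted): ke (fu:.ˈti) (po:.ˈri) (ˈglup).
Foot heads: 3, 5, 6.
Primary stress on the rightmost head = syllable 6.
Primary stress: syllable 6 → ke.fu:.ti.po:.ri.ˈglup.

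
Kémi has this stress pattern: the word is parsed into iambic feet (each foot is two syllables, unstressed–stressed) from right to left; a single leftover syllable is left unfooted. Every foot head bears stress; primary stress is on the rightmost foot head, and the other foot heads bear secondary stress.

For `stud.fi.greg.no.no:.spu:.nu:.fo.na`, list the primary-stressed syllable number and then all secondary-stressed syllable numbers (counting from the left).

primary 9, secondary 3, 5, 7

Parse right to left into iambic (σˈσ) feet: stud (fi.ˈgreg) (no.ˈno:) (spu:.ˈnu:) (fo.ˈna). Syllable 1 is left unfooted.
Foot heads (stressed positions): 3, 5, 7, 9.
End Rule Rightmost: primary stress on the rightmost head = syllable 9.
Secondary stress on 3, 5, 7: stud.fi.ˌgreg.no.ˌno:.spu:.ˌnu:.fo.ˈna.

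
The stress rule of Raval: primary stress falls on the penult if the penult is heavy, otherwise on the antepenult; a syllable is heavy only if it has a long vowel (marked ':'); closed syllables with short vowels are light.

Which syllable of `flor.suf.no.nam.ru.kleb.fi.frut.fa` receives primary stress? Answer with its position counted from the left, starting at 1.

7

Weights: 7 fi L, 8 frut L, 9 fa L.
The penult (syllable 8, frut) is light, so stress falls on the antepenult (syllable 7, fi).
Primary stress: syllable 7 → flor.suf.no.nam.ru.kleb.ˈfi.frut.fa.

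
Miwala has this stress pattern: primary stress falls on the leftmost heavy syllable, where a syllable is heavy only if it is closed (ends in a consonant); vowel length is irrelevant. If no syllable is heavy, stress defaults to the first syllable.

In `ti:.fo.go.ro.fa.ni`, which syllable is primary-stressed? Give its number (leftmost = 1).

Weights: 1 ti: L, 2 fo L, 3 go L, 4 ro L, 5 fa L, 6 ni L.
No heavy syllable in the domain; default to the first syllable = syllable 1.
Primary stress: syllable 1 → ˈti:.fo.go.ro.fa.ni.

1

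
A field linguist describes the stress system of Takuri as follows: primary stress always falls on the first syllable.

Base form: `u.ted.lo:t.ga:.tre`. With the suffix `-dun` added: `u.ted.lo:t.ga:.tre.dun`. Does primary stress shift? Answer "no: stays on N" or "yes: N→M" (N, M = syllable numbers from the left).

Base `u.ted.lo:t.ga:.tre` (5 syllables):
  The word has 5 syllables; the first syllable is syllable 1 (u).
  → primary stress on syllable 1.
Suffixed `u.ted.lo:t.ga:.tre.dun` (6 syllables):
  The word has 6 syllables; the first syllable is syllable 1 (u).
  → primary stress on syllable 1.

no: stays on 1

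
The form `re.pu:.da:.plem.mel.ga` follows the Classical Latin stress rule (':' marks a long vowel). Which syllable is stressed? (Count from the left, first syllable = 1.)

5

Classical Latin: stress the penult if heavy (long vowel or closed), else the antepenult.
Weights: 4 plem H, 5 mel H, 6 ga L.
The penult (syllable 5, mel) is heavy, so it takes stress.
Stress on syllable 5: re.pu:.da:.plem.ˈmel.ga.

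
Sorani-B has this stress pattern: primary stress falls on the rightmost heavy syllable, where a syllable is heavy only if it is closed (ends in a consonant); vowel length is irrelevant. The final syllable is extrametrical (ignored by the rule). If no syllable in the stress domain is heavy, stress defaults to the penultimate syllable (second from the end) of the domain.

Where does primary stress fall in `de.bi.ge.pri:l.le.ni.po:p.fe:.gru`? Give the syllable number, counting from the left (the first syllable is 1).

The final syllable (9, gru) is extrametrical; the stress domain is syllables 1–8.
Weights: 1 de L, 2 bi L, 3 ge L, 4 pri:l H, 5 le L, 6 ni L, 7 po:p H, 8 fe: L.
Heavy syllables in the domain: 4, 7. The rightmost is syllable 7 (po:p).
Primary stress: syllable 7 → de.bi.ge.pri:l.le.ni.ˈpo:p.fe:.gru.

7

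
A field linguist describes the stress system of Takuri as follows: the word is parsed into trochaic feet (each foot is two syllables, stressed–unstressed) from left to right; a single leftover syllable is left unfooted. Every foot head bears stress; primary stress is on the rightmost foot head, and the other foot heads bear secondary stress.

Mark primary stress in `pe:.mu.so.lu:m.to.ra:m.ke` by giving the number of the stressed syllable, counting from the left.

Parse left to right into trochaic (ˈσσ) feet: (ˈpe:.mu) (ˈso.lu:m) (ˈto.ra:m) ke. Syllable 7 is left unfooted.
Foot heads (stressed positions): 1, 3, 5.
End Rule Rightmost: primary stress on the rightmost head = syllable 5.
Primary stress: syllable 5 → pe:.mu.so.lu:m.ˈto.ra:m.ke.

5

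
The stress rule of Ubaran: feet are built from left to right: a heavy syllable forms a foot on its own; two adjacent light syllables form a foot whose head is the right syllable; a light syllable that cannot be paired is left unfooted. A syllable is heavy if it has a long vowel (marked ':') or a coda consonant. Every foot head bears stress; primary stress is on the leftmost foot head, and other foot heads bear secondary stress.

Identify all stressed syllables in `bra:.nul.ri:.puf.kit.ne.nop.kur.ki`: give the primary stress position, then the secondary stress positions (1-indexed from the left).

Weights: 1 bra: H, 2 nul H, 3 ri: H, 4 puf H, 5 kit H, 6 ne L, 7 nop H, 8 kur H, 9 ki L.
Parse left to right (heavy = foot alone; LL = one foot; stranded L unfooted): (ˈbra:) (ˈnul) (ˈri:) (ˈpuf) (ˈkit) ne (ˈnop) (ˈkur) ki.
Foot heads: 1, 2, 3, 4, 5, 7, 8.
Primary stress on the leftmost head = syllable 1.
Secondary stress on 2, 3, 4, 5, 7, 8: ˈbra:.ˌnul.ˌri:.ˌpuf.ˌkit.ne.ˌnop.ˌkur.ki.

primary 1, secondary 2, 3, 4, 5, 7, 8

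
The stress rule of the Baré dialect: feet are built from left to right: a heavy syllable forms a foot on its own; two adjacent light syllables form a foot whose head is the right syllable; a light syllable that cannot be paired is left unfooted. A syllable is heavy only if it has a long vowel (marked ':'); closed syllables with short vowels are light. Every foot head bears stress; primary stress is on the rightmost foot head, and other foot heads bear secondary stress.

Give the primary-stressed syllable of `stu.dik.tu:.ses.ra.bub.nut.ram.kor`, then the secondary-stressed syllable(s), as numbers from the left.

primary 9, secondary 2, 3, 5, 7

Weights: 1 stu L, 2 dik L, 3 tu: H, 4 ses L, 5 ra L, 6 bub L, 7 nut L, 8 ram L, 9 kor L.
Parse left to right (heavy = foot alone; LL = one foot; stranded L unfooted): (stu.ˈdik) (ˈtu:) (ses.ˈra) (bub.ˈnut) (ram.ˈkor).
Foot heads: 2, 3, 5, 7, 9.
Primary stress on the rightmost head = syllable 9.
Secondary stress on 2, 3, 5, 7: stu.ˌdik.ˌtu:.ses.ˌra.bub.ˌnut.ram.ˈkor.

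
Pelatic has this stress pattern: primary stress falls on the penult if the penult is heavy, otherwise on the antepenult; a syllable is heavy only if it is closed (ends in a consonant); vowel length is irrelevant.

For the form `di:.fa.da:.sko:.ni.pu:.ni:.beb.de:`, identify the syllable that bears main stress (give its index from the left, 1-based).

8

Weights: 7 ni: L, 8 beb H, 9 de: L.
The penult (syllable 8, beb) is heavy, so it takes stress.
Primary stress: syllable 8 → di:.fa.da:.sko:.ni.pu:.ni:.ˈbeb.de:.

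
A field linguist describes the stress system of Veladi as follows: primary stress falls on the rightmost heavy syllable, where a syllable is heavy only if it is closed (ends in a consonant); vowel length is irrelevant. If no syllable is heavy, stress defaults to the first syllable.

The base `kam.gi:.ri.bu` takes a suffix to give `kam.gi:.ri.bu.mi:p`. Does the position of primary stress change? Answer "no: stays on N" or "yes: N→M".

Base `kam.gi:.ri.bu` (4 syllables):
  Weights: 1 kam H, 2 gi: L, 3 ri L, 4 bu L.
  Heavy syllables in the domain: 1. The rightmost is syllable 1 (kam).
  → primary stress on syllable 1.
Suffixed `kam.gi:.ri.bu.mi:p` (5 syllables):
  Weights: 1 kam H, 2 gi: L, 3 ri L, 4 bu L, 5 mi:p H.
  Heavy syllables in the domain: 1, 5. The rightmost is syllable 5 (mi:p).
  → primary stress on syllable 5.

yes: 1→5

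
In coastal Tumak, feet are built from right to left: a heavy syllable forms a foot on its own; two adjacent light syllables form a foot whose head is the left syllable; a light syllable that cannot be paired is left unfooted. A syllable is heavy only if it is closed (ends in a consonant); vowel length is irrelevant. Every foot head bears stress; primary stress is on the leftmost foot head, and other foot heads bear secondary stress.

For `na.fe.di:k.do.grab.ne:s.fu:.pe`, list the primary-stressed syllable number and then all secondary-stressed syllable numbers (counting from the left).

Weights: 1 na L, 2 fe L, 3 di:k H, 4 do L, 5 grab H, 6 ne:s H, 7 fu: L, 8 pe L.
Parse right to left (heavy = foot alone; LL = one foot; stranded L unfooted): (ˈna.fe) (ˈdi:k) do (ˈgrab) (ˈne:s) (ˈfu:.pe).
Foot heads: 1, 3, 5, 6, 7.
Primary stress on the leftmost head = syllable 1.
Secondary stress on 3, 5, 6, 7: ˈna.fe.ˌdi:k.do.ˌgrab.ˌne:s.ˌfu:.pe.

primary 1, secondary 3, 5, 6, 7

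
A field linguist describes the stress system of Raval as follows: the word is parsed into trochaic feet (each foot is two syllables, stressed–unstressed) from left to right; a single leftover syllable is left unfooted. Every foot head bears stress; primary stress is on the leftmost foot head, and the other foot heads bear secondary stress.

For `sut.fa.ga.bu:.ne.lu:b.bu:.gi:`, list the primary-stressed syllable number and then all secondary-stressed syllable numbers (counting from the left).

primary 1, secondary 3, 5, 7

Parse left to right into trochaic (ˈσσ) feet: (ˈsut.fa) (ˈga.bu:) (ˈne.lu:b) (ˈbu:.gi:).
Foot heads (stressed positions): 1, 3, 5, 7.
End Rule Leftmost: primary stress on the leftmost head = syllable 1.
Secondary stress on 3, 5, 7: ˈsut.fa.ˌga.bu:.ˌne.lu:b.ˌbu:.gi:.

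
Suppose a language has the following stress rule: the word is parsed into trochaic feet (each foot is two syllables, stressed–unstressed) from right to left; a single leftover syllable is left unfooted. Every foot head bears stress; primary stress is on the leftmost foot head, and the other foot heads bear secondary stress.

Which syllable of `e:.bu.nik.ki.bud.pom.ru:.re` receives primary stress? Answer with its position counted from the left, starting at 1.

1

Parse right to left into trochaic (ˈσσ) feet: (ˈe:.bu) (ˈnik.ki) (ˈbud.pom) (ˈru:.re).
Foot heads (stressed positions): 1, 3, 5, 7.
End Rule Leftmost: primary stress on the leftmost head = syllable 1.
Primary stress: syllable 1 → ˈe:.bu.nik.ki.bud.pom.ru:.re.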